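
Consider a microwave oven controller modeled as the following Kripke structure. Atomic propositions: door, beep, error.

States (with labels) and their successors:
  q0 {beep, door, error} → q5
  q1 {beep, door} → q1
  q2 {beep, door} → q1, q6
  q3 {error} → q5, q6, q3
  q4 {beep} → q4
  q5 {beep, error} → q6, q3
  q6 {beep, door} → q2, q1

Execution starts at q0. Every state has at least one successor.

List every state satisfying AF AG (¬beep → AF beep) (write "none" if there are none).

{q1, q2, q4, q6}

States satisfying AG (¬beep → AF beep): {q1, q2, q4, q6}.
States satisfying AF AG (¬beep → AF beep): {q1, q2, q4, q6}.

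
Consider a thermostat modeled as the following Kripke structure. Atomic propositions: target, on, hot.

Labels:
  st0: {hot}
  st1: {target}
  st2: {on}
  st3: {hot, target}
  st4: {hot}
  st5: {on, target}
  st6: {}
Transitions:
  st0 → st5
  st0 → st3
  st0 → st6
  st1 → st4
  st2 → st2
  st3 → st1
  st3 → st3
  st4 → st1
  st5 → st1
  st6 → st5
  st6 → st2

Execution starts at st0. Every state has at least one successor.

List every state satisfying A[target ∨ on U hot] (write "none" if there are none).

States satisfying target ∨ on: {st1, st2, st3, st5}.
States satisfying hot: {st0, st3, st4}.
States satisfying A[target ∨ on U hot]: {st0, st1, st3, st4, st5}.

{st0, st1, st3, st4, st5}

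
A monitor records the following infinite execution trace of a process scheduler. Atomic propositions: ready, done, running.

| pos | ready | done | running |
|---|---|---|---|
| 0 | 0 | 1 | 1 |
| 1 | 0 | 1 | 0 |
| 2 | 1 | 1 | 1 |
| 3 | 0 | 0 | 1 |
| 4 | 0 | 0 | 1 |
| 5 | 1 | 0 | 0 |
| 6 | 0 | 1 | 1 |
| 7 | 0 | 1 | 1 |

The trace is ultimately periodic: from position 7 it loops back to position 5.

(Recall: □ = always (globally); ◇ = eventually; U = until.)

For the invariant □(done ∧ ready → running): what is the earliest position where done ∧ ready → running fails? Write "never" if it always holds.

never

done ∧ ready → running holds at every position 0..7, and those are all the positions the trace ever visits, so the invariant □(done ∧ ready → running) is never violated.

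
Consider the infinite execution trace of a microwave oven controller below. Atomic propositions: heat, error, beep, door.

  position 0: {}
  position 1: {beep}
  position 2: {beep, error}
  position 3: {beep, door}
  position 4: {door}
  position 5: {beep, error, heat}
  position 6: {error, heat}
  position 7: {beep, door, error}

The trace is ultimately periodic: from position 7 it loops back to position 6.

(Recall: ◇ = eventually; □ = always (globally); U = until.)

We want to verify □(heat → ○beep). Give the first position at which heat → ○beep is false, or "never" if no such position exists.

Check heat → ○beep at each position in order: 0 ✓, 1 ✓, 2 ✓, 3 ✓, 4 ✓.
At position 5 the labels are {beep, error, heat} and the next position 6 has {error, heat}, so heat → ○beep is false there. This is the first violation.

5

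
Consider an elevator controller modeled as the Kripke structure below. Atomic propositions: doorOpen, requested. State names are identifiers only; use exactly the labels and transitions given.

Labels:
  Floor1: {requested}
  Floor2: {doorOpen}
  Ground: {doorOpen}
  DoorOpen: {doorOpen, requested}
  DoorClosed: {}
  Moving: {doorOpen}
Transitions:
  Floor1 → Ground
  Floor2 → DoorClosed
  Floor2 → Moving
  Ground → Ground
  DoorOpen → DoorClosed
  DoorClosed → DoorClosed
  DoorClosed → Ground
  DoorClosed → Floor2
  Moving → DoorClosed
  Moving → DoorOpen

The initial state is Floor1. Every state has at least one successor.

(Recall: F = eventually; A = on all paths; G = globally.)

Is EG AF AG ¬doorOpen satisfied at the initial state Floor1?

States satisfying AF AG ¬doorOpen: ∅.
States satisfying EG AF AG ¬doorOpen: ∅.
No suitable path/successor from Floor1 witnesses the formula.
Floor1 ∉ Sat(EG AF AG ¬doorOpen).

No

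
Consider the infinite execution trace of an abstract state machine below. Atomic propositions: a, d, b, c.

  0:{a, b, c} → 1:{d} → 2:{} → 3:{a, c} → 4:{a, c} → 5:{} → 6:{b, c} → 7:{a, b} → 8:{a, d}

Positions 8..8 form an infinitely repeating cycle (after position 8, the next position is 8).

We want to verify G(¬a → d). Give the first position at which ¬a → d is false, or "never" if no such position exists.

Check ¬a → d at each position in order: 0 ✓, 1 ✓.
At position 2 the labels are {}, so ¬a → d is false there. This is the first violation.

2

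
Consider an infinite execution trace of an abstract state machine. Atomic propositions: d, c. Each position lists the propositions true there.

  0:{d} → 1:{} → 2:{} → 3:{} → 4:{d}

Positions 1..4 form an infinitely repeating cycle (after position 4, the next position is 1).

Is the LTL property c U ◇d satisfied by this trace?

Walking from position 0: ◇d first holds at position 0, and c holds at every earlier position along the way, so c U ◇d holds.

Satisfied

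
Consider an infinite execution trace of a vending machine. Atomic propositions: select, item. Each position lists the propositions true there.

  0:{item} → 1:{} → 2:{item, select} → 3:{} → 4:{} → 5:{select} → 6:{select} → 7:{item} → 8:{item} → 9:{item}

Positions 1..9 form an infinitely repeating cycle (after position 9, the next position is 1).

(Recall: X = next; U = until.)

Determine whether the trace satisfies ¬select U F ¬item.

Holds

Walking from position 0: F ¬item first holds at position 0, and ¬select holds at every earlier position along the way, so ¬select U F ¬item holds.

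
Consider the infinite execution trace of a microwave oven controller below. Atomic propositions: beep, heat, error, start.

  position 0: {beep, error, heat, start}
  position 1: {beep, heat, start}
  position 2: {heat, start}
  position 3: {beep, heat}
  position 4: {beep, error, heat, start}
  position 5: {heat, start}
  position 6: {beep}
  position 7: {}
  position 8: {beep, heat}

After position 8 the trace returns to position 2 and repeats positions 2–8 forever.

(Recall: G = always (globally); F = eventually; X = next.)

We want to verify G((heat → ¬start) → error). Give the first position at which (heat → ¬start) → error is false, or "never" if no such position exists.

3

Check (heat → ¬start) → error at each position in order: 0 ✓, 1 ✓, 2 ✓.
At position 3 the labels are {beep, heat}, so (heat → ¬start) → error is false there. This is the first violation.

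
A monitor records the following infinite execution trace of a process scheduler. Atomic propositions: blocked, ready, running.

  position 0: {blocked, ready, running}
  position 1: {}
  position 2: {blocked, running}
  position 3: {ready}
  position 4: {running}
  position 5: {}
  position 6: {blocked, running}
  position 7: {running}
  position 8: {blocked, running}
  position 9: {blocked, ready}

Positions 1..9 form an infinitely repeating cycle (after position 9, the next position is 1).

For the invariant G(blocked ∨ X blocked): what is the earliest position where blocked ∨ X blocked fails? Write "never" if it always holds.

Check blocked ∨ X blocked at each position in order: 0 ✓, 1 ✓, 2 ✓.
At position 3 the labels are {ready} and the next position 4 has {running}, so blocked ∨ X blocked is false there. This is the first violation.

3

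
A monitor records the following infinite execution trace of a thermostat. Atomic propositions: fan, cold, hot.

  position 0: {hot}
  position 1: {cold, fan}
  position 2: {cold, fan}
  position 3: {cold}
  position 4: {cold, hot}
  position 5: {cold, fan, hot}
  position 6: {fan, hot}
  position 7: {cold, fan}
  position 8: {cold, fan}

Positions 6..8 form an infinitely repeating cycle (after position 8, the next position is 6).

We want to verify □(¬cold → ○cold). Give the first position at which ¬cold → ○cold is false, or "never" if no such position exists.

never

¬cold → ○cold holds at every position 0..8, and those are all the positions the trace ever visits, so the invariant □(¬cold → ○cold) is never violated.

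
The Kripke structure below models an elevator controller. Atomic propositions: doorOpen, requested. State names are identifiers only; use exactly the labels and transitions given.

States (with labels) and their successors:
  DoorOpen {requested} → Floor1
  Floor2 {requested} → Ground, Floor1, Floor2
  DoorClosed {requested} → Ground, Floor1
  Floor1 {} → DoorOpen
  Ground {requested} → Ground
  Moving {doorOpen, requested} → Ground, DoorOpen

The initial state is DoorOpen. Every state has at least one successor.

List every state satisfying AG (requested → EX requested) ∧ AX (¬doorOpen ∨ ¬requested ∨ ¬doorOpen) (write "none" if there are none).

{Ground}

States satisfying requested → EX requested: {Floor2, DoorClosed, Floor1, Ground, Moving}.
States satisfying AG (requested → EX requested): {Ground}.
States satisfying ¬doorOpen ∨ ¬requested ∨ ¬doorOpen: {DoorOpen, Floor2, DoorClosed, Floor1, Ground}.
States satisfying AX (¬doorOpen ∨ ¬requested ∨ ¬doorOpen): {DoorOpen, Floor2, DoorClosed, Floor1, Ground, Moving}.
States satisfying AG (requested → EX requested) ∧ AX (¬doorOpen ∨ ¬requested ∨ ¬doorOpen): {Ground}.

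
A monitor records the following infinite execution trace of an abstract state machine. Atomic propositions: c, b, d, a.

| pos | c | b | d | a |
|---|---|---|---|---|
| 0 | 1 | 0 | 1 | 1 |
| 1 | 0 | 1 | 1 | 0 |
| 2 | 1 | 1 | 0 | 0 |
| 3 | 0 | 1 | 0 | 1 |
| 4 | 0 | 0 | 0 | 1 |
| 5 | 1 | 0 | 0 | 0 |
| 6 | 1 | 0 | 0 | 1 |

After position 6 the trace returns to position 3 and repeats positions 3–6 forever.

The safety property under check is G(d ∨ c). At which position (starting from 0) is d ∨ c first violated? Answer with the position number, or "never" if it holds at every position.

3

Check d ∨ c at each position in order: 0 ✓, 1 ✓, 2 ✓.
At position 3 the labels are {a, b}, so d ∨ c is false there. This is the first violation.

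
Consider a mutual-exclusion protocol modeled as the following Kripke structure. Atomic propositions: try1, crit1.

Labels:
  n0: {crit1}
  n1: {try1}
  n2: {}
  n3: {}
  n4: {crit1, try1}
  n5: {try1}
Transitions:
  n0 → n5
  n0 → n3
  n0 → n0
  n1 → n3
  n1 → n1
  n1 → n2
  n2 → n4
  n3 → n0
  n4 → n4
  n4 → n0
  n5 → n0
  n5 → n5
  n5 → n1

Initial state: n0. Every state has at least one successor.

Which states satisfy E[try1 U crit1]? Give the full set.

States satisfying try1: {n1, n4, n5}.
States satisfying crit1: {n0, n4}.
States satisfying E[try1 U crit1]: {n0, n4, n5}.

{n0, n4, n5}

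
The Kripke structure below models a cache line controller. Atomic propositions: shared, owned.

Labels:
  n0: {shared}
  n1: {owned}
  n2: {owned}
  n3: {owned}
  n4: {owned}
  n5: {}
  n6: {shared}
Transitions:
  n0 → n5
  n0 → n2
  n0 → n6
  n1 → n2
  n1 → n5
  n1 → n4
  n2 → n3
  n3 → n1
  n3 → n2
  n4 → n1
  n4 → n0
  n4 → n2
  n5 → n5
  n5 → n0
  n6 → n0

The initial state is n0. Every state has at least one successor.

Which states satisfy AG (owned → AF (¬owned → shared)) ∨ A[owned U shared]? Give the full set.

States satisfying owned → AF (¬owned → shared): {n0, n1, n2, n3, n4, n5, n6}.
States satisfying AG (owned → AF (¬owned → shared)): {n0, n1, n2, n3, n4, n5, n6}.
States satisfying owned: {n1, n2, n3, n4}.
States satisfying shared: {n0, n6}.
States satisfying A[owned U shared]: {n0, n6}.
States satisfying AG (owned → AF (¬owned → shared)) ∨ A[owned U shared]: {n0, n1, n2, n3, n4, n5, n6}.

{n0, n1, n2, n3, n4, n5, n6}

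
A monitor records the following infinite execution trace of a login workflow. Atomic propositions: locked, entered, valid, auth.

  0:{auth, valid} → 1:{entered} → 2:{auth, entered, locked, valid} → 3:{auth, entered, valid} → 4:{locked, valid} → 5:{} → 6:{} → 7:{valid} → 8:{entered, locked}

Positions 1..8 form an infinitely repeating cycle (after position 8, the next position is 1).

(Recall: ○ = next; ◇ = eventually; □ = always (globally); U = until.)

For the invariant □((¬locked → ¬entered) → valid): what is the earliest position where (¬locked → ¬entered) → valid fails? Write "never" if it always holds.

Check (¬locked → ¬entered) → valid at each position in order: 0 ✓, 1 ✓, 2 ✓, 3 ✓, 4 ✓.
At position 5 the labels are {}, so (¬locked → ¬entered) → valid is false there. This is the first violation.

5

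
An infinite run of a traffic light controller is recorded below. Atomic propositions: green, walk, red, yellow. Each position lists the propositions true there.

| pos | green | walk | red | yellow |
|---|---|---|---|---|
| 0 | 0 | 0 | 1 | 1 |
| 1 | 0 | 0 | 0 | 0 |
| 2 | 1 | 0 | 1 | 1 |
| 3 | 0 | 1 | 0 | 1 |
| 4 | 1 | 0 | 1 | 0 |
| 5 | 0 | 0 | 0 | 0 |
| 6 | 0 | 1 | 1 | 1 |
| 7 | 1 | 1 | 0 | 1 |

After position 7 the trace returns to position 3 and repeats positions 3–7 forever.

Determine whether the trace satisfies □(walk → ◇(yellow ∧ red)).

Yes

walk → ◇(yellow ∧ red) holds at every position 0..7, and those are all positions ever visited, so □(walk → ◇(yellow ∧ red)) holds.
Positions where walk holds: 3, 6, 7.
Check ◇(yellow ∧ red) at each: 3→ok, 6→ok, 7→ok.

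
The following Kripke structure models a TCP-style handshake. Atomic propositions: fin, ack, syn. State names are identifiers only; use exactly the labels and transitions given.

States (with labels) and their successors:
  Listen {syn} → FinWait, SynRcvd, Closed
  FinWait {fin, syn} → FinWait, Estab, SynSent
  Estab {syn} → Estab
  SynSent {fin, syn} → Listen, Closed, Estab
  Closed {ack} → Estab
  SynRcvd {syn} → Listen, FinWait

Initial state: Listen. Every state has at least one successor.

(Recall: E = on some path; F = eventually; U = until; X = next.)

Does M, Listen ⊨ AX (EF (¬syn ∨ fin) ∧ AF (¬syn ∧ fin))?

States satisfying EF (¬syn ∨ fin) ∧ AF (¬syn ∧ fin): ∅.
States satisfying AX (EF (¬syn ∨ fin) ∧ AF (¬syn ∧ fin)): ∅.
Listen ∉ Sat(AX (EF (¬syn ∨ fin) ∧ AF (¬syn ∧ fin))).

Violated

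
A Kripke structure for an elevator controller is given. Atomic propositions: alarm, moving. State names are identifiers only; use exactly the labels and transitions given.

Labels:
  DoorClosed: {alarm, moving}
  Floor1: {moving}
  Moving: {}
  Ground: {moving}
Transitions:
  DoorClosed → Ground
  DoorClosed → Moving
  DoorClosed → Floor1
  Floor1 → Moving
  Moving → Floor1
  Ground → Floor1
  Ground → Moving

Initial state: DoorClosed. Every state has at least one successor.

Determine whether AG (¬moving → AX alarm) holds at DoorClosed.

States satisfying ¬moving → AX alarm: {DoorClosed, Floor1, Ground}.
States satisfying AG (¬moving → AX alarm): ∅.
Moving is reachable from DoorClosed and violates ¬moving → AX alarm, so AG fails at DoorClosed.
DoorClosed ∉ Sat(AG (¬moving → AX alarm)).

No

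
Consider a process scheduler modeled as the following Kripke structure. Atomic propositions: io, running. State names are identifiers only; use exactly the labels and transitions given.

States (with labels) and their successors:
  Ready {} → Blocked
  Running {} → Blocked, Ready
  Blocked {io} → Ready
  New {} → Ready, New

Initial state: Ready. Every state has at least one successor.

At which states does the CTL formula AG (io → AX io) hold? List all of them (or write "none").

none

States satisfying io → AX io: {Ready, Running, New}.
States satisfying AG (io → AX io): ∅.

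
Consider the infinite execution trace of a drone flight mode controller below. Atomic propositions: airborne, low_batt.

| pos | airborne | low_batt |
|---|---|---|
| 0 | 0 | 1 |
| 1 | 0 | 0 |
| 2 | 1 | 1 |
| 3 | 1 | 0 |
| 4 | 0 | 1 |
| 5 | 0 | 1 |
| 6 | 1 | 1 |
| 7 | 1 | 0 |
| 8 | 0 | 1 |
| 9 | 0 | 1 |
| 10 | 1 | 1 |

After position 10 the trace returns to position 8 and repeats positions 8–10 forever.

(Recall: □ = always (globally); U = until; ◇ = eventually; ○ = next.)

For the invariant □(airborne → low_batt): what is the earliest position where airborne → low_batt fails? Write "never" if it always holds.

Check airborne → low_batt at each position in order: 0 ✓, 1 ✓, 2 ✓.
At position 3 the labels are {airborne}, so airborne → low_batt is false there. This is the first violation.

3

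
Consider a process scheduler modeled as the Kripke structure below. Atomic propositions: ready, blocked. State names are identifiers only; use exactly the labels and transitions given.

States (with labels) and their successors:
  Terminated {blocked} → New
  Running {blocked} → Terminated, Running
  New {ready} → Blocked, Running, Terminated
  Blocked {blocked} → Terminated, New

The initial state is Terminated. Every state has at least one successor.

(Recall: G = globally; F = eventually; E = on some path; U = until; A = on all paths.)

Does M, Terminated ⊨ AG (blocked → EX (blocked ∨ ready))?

States satisfying blocked → EX (blocked ∨ ready): {Terminated, Running, New, Blocked}.
States satisfying AG (blocked → EX (blocked ∨ ready)): {Terminated, Running, New, Blocked}.
Every state reachable from Terminated satisfies blocked → EX (blocked ∨ ready).
Terminated ∈ Sat(AG (blocked → EX (blocked ∨ ready))).

Satisfied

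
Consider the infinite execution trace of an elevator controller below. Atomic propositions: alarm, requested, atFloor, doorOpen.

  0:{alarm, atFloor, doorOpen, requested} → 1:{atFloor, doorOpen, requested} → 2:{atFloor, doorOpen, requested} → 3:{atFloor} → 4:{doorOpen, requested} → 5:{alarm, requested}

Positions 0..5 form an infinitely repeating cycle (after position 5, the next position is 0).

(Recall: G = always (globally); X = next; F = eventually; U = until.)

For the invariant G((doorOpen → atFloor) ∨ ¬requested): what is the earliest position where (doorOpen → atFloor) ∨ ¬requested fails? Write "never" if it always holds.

4

Check (doorOpen → atFloor) ∨ ¬requested at each position in order: 0 ✓, 1 ✓, 2 ✓, 3 ✓.
At position 4 the labels are {doorOpen, requested}, so (doorOpen → atFloor) ∨ ¬requested is false there. This is the first violation.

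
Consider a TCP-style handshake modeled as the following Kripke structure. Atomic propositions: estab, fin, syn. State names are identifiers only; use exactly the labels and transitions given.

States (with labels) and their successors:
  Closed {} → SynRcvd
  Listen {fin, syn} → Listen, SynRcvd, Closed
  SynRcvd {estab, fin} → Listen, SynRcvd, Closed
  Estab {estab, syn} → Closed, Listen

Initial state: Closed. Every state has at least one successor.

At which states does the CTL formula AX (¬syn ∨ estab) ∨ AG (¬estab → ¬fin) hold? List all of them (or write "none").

{Closed}

States satisfying ¬syn ∨ estab: {Closed, SynRcvd, Estab}.
States satisfying AX (¬syn ∨ estab): {Closed}.
States satisfying ¬estab → ¬fin: {Closed, SynRcvd, Estab}.
States satisfying AG (¬estab → ¬fin): ∅.
States satisfying AX (¬syn ∨ estab) ∨ AG (¬estab → ¬fin): {Closed}.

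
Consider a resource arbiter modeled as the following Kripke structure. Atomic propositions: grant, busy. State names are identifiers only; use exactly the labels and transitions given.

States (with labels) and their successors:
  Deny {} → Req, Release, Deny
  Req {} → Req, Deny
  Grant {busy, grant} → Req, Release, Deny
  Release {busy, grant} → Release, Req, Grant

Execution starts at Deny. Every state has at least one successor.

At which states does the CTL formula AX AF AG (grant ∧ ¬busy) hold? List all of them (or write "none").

States satisfying AF AG (grant ∧ ¬busy): ∅.
States satisfying AX AF AG (grant ∧ ¬busy): ∅.

none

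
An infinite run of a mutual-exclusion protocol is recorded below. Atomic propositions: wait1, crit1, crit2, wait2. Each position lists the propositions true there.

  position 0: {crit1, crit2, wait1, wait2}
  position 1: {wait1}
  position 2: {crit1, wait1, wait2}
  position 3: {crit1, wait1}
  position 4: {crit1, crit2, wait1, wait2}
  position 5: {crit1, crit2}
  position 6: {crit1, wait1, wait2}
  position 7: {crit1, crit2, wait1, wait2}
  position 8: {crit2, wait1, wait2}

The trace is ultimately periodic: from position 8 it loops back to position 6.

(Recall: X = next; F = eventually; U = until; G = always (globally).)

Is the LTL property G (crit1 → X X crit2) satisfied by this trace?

Does not hold

crit1 → X X crit2 must hold at every position from 0 onward. It fails at position 0, so G (crit1 → X X crit2) is false.
Positions where crit1 holds: 0, 2, 3, 4, 5, 6, 7.
Check X X crit2 at each: 0→fails, 2→ok, 3→ok, 4→fails, 5→ok, 6→ok, 7→fails.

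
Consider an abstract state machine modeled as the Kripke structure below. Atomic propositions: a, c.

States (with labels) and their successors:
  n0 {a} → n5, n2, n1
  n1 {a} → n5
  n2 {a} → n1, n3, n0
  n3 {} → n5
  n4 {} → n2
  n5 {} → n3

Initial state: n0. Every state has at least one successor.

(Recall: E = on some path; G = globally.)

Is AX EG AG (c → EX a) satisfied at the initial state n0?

States satisfying EG AG (c → EX a): {n0, n1, n2, n3, n4, n5}.
States satisfying AX EG AG (c → EX a): {n0, n1, n2, n3, n4, n5}.
n0 ∈ Sat(AX EG AG (c → EX a)).

Yes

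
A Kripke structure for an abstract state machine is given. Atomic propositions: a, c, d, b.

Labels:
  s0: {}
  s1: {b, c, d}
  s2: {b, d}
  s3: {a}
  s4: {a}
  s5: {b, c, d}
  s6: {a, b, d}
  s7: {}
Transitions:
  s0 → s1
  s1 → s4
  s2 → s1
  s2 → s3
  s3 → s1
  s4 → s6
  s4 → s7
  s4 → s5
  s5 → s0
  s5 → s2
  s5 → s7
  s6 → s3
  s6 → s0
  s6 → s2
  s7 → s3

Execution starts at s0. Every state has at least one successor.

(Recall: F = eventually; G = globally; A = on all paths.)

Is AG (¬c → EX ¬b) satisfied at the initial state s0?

States satisfying ¬c → EX ¬b: {s1, s2, s4, s5, s6, s7}.
States satisfying AG (¬c → EX ¬b): ∅.
s0 is reachable from s0 and violates ¬c → EX ¬b, so AG fails at s0.
s0 ∉ Sat(AG (¬c → EX ¬b)).

Violated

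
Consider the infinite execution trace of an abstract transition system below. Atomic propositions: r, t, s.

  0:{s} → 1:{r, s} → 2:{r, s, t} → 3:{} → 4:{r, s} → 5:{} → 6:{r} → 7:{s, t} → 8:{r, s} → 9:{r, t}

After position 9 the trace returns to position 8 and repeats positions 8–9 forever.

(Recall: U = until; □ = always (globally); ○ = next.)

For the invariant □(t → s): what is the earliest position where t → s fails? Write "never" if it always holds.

9

Check t → s at each position in order: 0 ✓, 1 ✓, 2 ✓, 3 ✓, 4 ✓, 5 ✓, 6 ✓, 7 ✓, 8 ✓.
At position 9 the labels are {r, t}, so t → s is false there. This is the first violation.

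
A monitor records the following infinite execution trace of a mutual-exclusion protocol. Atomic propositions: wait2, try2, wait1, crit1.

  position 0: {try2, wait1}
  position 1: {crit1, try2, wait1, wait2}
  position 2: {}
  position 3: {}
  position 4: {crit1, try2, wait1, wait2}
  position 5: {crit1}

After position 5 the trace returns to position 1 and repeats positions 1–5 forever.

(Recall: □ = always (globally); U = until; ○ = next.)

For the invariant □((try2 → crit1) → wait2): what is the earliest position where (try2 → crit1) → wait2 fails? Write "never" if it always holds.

Check (try2 → crit1) → wait2 at each position in order: 0 ✓, 1 ✓.
At position 2 the labels are {}, so (try2 → crit1) → wait2 is false there. This is the first violation.

2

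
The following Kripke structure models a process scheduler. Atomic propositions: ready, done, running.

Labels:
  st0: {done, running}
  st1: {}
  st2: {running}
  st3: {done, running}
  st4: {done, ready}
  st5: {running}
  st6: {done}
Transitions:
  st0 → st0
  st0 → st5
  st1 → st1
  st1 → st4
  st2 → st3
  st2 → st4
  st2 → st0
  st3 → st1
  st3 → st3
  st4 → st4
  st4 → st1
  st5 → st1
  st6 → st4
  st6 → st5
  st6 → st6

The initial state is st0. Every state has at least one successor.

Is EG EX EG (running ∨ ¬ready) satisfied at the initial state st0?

States satisfying EX EG (running ∨ ¬ready): {st0, st1, st2, st3, st4, st5, st6}.
States satisfying EG EX EG (running ∨ ¬ready): {st0, st1, st2, st3, st4, st5, st6}.
st0 ∈ Sat(EG EX EG (running ∨ ¬ready)).

Yes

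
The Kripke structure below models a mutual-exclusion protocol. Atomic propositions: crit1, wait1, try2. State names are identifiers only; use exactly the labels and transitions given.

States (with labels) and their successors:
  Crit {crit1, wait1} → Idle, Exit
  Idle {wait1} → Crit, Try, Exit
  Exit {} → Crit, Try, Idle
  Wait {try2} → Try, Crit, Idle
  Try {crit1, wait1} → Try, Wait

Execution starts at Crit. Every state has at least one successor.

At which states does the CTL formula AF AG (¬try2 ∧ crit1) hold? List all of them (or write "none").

none

States satisfying AG (¬try2 ∧ crit1): ∅.
States satisfying AF AG (¬try2 ∧ crit1): ∅.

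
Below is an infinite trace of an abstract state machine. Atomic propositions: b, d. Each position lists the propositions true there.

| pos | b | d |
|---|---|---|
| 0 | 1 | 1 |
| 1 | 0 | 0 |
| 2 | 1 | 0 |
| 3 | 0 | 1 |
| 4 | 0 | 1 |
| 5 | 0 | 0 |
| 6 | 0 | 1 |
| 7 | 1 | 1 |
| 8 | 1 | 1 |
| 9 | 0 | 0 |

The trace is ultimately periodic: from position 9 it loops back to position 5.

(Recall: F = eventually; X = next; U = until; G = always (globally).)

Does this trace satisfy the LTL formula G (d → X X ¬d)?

d → X X ¬d must hold at every position from 0 onward. It fails at position 4, so G (d → X X ¬d) is false.
Positions where d holds: 0, 3, 4, 6, 7, 8.
Check X X ¬d at each: 0→ok, 3→ok, 4→fails, 6→fails, 7→ok, 8→ok.

Does not hold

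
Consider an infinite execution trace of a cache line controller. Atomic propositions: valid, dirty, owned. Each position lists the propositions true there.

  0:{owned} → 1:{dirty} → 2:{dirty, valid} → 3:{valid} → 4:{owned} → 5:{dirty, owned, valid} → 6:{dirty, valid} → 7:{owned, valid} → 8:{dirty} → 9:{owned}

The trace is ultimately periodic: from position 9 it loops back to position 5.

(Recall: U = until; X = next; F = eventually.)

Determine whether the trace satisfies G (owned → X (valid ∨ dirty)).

Satisfied

owned → X (valid ∨ dirty) holds at every position 0..9, and those are all positions ever visited, so G (owned → X (valid ∨ dirty)) holds.
Positions where owned holds: 0, 4, 5, 7, 9.
Check X (valid ∨ dirty) at each: 0→ok, 4→ok, 5→ok, 7→ok, 9→ok.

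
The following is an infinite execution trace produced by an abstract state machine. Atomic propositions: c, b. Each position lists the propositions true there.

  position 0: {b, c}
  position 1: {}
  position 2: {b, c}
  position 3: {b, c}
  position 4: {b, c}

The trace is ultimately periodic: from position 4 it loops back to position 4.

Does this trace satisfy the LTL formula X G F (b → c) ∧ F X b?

The position after 0 is 1; G F (b → c) is true there.
X b holds at position 1, which is reachable from 0, so F X b holds.
At position 0: X G F (b → c) is true; F X b is true; so X G F (b → c) ∧ F X b is true.

Satisfied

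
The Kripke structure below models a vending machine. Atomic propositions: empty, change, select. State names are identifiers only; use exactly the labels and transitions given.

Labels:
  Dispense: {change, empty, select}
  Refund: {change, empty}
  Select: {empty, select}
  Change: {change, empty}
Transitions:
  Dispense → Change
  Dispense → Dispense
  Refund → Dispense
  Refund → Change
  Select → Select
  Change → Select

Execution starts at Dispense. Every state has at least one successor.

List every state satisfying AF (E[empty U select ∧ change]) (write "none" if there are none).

{Dispense, Refund}

States satisfying E[empty U select ∧ change]: {Dispense, Refund}.
States satisfying AF (E[empty U select ∧ change]): {Dispense, Refund}.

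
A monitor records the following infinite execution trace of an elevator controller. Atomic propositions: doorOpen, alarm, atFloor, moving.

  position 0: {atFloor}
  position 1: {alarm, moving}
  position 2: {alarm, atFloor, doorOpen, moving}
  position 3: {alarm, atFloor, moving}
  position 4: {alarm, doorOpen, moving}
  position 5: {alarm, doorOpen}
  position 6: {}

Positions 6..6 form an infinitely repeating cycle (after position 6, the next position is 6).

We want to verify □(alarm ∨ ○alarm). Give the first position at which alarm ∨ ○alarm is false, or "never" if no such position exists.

Check alarm ∨ ○alarm at each position in order: 0 ✓, 1 ✓, 2 ✓, 3 ✓, 4 ✓, 5 ✓.
At position 6 the labels are {} and the next position 6 has {}, so alarm ∨ ○alarm is false there. This is the first violation.

6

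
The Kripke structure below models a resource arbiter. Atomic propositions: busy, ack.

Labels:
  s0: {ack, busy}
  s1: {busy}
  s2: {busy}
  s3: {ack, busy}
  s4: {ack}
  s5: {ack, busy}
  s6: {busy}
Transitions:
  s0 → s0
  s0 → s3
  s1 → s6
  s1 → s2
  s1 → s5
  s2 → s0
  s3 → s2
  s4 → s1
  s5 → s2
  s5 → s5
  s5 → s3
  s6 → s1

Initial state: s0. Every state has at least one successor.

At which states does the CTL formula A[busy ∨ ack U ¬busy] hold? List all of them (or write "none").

States satisfying busy ∨ ack: {s0, s1, s2, s3, s4, s5, s6}.
States satisfying ¬busy: {s4}.
States satisfying A[busy ∨ ack U ¬busy]: {s4}.

{s4}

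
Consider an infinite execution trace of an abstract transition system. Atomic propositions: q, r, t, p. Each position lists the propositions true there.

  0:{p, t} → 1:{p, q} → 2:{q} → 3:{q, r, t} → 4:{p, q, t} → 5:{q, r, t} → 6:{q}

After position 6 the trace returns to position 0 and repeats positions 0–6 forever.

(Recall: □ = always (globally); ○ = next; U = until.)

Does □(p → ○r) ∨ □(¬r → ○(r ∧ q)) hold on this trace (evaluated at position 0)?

Violated

p → ○r must hold at every position from 0 onward. It fails at position 0, so □(p → ○r) is false.
Positions where p holds: 0, 1, 4.
Check ○r at each: 0→fails, 1→fails, 4→ok.
¬r → ○(r ∧ q) must hold at every position from 0 onward. It fails at position 0, so □(¬r → ○(r ∧ q)) is false.
Positions where ¬r holds: 0, 1, 2, 4, 6.
Check ○(r ∧ q) at each: 0→fails, 1→fails, 2→ok, 4→ok, 6→fails.
At position 0: □(p → ○r) is false; □(¬r → ○(r ∧ q)) is false; so □(p → ○r) ∨ □(¬r → ○(r ∧ q)) is false.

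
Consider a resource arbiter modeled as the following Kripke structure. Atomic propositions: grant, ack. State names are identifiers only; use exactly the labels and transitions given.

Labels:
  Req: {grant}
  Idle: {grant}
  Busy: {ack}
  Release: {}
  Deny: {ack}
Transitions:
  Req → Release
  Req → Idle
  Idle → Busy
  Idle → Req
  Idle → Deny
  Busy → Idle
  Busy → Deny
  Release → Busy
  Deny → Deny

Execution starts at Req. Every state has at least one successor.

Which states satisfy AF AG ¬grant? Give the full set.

{Deny}

States satisfying AG ¬grant: {Deny}.
States satisfying AF AG ¬grant: {Deny}.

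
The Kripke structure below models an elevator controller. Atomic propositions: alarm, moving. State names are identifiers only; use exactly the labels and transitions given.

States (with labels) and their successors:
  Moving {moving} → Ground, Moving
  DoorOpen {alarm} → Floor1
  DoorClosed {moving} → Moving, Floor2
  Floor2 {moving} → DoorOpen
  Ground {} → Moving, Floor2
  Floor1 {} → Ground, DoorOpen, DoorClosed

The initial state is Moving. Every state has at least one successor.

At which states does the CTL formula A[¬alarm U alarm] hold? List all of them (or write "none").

{DoorOpen, Floor2}

States satisfying ¬alarm: {Moving, DoorClosed, Floor2, Ground, Floor1}.
States satisfying alarm: {DoorOpen}.
States satisfying A[¬alarm U alarm]: {DoorOpen, Floor2}.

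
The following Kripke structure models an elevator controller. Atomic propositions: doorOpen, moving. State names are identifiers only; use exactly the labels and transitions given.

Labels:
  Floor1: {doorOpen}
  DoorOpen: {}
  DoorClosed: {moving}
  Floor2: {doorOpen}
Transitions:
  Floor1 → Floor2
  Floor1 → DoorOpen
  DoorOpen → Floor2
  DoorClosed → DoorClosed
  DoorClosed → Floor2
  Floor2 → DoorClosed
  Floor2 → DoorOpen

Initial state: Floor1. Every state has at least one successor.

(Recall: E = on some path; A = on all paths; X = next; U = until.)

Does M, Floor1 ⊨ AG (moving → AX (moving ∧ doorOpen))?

Violated

States satisfying moving → AX (moving ∧ doorOpen): {Floor1, DoorOpen, Floor2}.
States satisfying AG (moving → AX (moving ∧ doorOpen)): ∅.
DoorClosed is reachable from Floor1 and violates moving → AX (moving ∧ doorOpen), so AG fails at Floor1.
Floor1 ∉ Sat(AG (moving → AX (moving ∧ doorOpen))).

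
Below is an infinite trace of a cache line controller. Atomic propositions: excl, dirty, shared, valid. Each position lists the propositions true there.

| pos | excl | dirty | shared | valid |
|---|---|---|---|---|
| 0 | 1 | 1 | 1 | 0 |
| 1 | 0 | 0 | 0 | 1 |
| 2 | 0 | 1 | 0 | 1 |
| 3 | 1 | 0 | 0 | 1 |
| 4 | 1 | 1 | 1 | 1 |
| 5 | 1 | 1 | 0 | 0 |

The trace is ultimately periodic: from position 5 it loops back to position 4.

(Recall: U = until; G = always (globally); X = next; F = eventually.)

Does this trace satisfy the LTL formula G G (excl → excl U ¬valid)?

G (excl → excl U ¬valid) holds at every position 0..5, and those are all positions ever visited, so G G (excl → excl U ¬valid) holds.

Holds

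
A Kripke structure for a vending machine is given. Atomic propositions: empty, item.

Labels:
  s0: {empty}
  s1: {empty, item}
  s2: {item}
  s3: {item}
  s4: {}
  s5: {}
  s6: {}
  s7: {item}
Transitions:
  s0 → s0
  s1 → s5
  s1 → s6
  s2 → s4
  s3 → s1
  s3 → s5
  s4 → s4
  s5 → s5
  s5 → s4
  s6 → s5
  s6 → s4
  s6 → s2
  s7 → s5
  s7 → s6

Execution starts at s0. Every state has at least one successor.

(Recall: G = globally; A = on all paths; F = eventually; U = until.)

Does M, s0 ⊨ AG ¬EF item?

Holds

States satisfying ¬EF item: {s0, s4, s5}.
States satisfying AG ¬EF item: {s0, s4, s5}.
Every state reachable from s0 satisfies ¬EF item.
s0 ∈ Sat(AG ¬EF item).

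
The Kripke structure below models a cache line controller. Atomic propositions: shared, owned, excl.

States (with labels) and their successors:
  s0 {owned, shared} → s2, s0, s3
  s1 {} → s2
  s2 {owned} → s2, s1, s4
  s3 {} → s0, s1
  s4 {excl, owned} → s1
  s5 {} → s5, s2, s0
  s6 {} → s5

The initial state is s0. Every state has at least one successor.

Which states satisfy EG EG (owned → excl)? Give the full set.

States satisfying EG (owned → excl): {s5, s6}.
States satisfying EG EG (owned → excl): {s5, s6}.

{s5, s6}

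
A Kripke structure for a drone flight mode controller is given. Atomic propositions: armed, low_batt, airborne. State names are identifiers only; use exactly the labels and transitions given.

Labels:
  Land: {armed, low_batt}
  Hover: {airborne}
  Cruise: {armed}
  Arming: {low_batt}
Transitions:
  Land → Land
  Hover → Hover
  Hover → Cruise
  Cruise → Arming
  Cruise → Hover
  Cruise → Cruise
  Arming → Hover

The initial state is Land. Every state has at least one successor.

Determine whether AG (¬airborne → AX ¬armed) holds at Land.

States satisfying ¬airborne → AX ¬armed: {Hover, Arming}.
States satisfying AG (¬airborne → AX ¬armed): ∅.
Land is reachable from Land and violates ¬airborne → AX ¬armed, so AG fails at Land.
Land ∉ Sat(AG (¬airborne → AX ¬armed)).

Does not hold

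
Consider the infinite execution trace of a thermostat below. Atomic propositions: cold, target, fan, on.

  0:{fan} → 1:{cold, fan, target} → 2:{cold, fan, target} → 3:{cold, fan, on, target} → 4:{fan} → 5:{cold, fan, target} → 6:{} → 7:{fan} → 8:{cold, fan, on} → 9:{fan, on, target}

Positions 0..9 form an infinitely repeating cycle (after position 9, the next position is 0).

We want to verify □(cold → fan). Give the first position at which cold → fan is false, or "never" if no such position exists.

cold → fan holds at every position 0..9, and those are all the positions the trace ever visits, so the invariant □(cold → fan) is never violated.

never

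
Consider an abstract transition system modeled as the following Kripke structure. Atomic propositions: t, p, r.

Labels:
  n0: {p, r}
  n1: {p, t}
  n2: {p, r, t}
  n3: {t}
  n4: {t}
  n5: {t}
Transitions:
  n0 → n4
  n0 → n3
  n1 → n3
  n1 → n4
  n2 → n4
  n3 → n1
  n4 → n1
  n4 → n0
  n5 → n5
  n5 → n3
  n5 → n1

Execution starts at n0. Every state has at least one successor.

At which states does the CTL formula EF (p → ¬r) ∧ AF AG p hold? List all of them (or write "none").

States satisfying p → ¬r: {n1, n3, n4, n5}.
States satisfying EF (p → ¬r): {n0, n1, n2, n3, n4, n5}.
States satisfying AG p: ∅.
States satisfying AF AG p: ∅.
States satisfying EF (p → ¬r) ∧ AF AG p: ∅.

none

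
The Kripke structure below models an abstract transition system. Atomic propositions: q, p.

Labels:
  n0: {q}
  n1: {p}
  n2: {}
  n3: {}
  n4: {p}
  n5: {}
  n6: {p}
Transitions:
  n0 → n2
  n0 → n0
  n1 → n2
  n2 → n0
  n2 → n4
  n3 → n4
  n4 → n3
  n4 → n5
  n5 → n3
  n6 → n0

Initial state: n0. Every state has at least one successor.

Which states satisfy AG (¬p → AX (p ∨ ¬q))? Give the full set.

States satisfying ¬p → AX (p ∨ ¬q): {n1, n3, n4, n5, n6}.
States satisfying AG (¬p → AX (p ∨ ¬q)): {n3, n4, n5}.

{n3, n4, n5}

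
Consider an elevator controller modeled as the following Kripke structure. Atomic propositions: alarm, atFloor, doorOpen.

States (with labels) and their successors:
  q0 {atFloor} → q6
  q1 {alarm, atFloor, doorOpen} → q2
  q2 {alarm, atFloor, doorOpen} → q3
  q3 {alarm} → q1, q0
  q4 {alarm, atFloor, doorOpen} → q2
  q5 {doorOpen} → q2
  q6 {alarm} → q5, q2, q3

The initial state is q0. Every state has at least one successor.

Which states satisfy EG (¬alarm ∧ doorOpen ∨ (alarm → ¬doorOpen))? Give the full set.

States satisfying ¬alarm ∧ doorOpen ∨ (alarm → ¬doorOpen): {q0, q3, q5, q6}.
States satisfying EG (¬alarm ∧ doorOpen ∨ (alarm → ¬doorOpen)): {q0, q3, q6}.

{q0, q3, q6}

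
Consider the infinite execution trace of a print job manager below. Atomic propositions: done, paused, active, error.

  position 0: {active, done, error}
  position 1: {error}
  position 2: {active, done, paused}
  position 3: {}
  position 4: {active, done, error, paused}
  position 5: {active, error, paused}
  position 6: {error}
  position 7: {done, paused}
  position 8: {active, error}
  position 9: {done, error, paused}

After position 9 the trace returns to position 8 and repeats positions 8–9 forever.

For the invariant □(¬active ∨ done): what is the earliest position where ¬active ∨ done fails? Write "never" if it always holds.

Check ¬active ∨ done at each position in order: 0 ✓, 1 ✓, 2 ✓, 3 ✓, 4 ✓.
At position 5 the labels are {active, error, paused}, so ¬active ∨ done is false there. This is the first violation.

5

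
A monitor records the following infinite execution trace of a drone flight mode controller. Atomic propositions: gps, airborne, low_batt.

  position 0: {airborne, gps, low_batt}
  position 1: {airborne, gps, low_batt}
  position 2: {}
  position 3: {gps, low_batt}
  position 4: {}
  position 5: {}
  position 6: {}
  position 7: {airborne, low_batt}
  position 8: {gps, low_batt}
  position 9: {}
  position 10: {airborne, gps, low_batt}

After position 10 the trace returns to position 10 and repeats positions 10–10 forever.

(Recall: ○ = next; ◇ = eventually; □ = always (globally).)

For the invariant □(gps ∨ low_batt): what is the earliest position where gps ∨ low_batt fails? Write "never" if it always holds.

Check gps ∨ low_batt at each position in order: 0 ✓, 1 ✓.
At position 2 the labels are {}, so gps ∨ low_batt is false there. This is the first violation.

2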